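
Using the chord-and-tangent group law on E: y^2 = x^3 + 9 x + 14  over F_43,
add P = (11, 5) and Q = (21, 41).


P != Q, so use the chord formula.
s = (y2 - y1) / (x2 - x1) = (36) / (10) mod 43 = 38
x3 = s^2 - x1 - x2 mod 43 = 38^2 - 11 - 21 = 36
y3 = s (x1 - x3) - y1 mod 43 = 38 * (11 - 36) - 5 = 34

P + Q = (36, 34)


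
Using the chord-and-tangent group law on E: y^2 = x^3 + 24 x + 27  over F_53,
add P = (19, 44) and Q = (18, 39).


P != Q, so use the chord formula.
s = (y2 - y1) / (x2 - x1) = (48) / (52) mod 53 = 5
x3 = s^2 - x1 - x2 mod 53 = 5^2 - 19 - 18 = 41
y3 = s (x1 - x3) - y1 mod 53 = 5 * (19 - 41) - 44 = 5

P + Q = (41, 5)


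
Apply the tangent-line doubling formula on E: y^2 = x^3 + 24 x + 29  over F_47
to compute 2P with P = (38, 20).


Doubling: s = (3 x1^2 + a) / (2 y1)
s = (3*38^2 + 24) / (2*20) mod 47 = 29
x3 = s^2 - 2 x1 mod 47 = 29^2 - 2*38 = 13
y3 = s (x1 - x3) - y1 mod 47 = 29 * (38 - 13) - 20 = 0

2P = (13, 0)


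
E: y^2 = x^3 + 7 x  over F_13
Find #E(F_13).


For each x in F_13, count y with y^2 = x^3 + 7 x + 0 mod 13:
  x = 0: RHS = 0, y in [0]  -> 1 point(s)
  x = 2: RHS = 9, y in [3, 10]  -> 2 point(s)
  x = 3: RHS = 9, y in [3, 10]  -> 2 point(s)
  x = 4: RHS = 1, y in [1, 12]  -> 2 point(s)
  x = 5: RHS = 4, y in [2, 11]  -> 2 point(s)
  x = 8: RHS = 9, y in [3, 10]  -> 2 point(s)
  x = 9: RHS = 12, y in [5, 8]  -> 2 point(s)
  x = 10: RHS = 4, y in [2, 11]  -> 2 point(s)
  x = 11: RHS = 4, y in [2, 11]  -> 2 point(s)
Affine points: 17. Add the point at infinity: total = 18.

#E(F_13) = 18


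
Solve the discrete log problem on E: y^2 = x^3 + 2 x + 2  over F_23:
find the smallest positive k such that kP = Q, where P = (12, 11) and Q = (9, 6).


Enumerate multiples of P until we hit Q = (9, 6):
  1P = (12, 11)
  2P = (8, 1)
  3P = (15, 16)
  4P = (9, 17)
  5P = (6, 0)
  6P = (9, 6)
Match found at i = 6.

k = 6


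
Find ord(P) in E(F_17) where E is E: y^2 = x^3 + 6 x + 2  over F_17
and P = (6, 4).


Compute successive multiples of P until we hit O:
  1P = (6, 4)
  2P = (3, 9)
  3P = (7, 9)
  4P = (12, 0)
  5P = (7, 8)
  6P = (3, 8)
  7P = (6, 13)
  8P = O

ord(P) = 8


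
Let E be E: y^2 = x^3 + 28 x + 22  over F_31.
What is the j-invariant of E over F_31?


Delta = -16(4 a^3 + 27 b^2) mod 31 = 30
-1728 * (4 a)^3 = -1728 * (4*28)^3 mod 31 = 2
j = 2 * 30^(-1) mod 31 = 29

j = 29 (mod 31)


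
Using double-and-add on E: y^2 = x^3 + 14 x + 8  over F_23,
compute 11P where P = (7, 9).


k = 11 = 1011_2 (binary, LSB first: 1101)
Double-and-add from P = (7, 9):
  bit 0 = 1: acc = O + (7, 9) = (7, 9)
  bit 1 = 1: acc = (7, 9) + (9, 14) = (19, 7)
  bit 2 = 0: acc unchanged = (19, 7)
  bit 3 = 1: acc = (19, 7) + (3, 13) = (13, 8)

11P = (13, 8)


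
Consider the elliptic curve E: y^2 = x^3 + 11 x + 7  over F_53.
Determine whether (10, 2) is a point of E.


Check whether y^2 = x^3 + 11 x + 7 (mod 53) for (x, y) = (10, 2).
LHS: y^2 = 2^2 mod 53 = 4
RHS: x^3 + 11 x + 7 = 10^3 + 11*10 + 7 mod 53 = 4
LHS = RHS

Yes, on the curve


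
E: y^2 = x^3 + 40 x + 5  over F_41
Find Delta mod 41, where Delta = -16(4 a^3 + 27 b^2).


4 a^3 + 27 b^2 = 4*40^3 + 27*5^2 = 256000 + 675 = 256675
Delta = -16 * (256675) = -4106800
Delta mod 41 = 6

Delta = 6 (mod 41)


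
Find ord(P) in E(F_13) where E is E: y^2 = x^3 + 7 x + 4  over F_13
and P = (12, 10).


Compute successive multiples of P until we hit O:
  1P = (12, 10)
  2P = (12, 3)
  3P = O

ord(P) = 3


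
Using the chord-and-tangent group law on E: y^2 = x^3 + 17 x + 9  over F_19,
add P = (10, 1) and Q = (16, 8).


P != Q, so use the chord formula.
s = (y2 - y1) / (x2 - x1) = (7) / (6) mod 19 = 17
x3 = s^2 - x1 - x2 mod 19 = 17^2 - 10 - 16 = 16
y3 = s (x1 - x3) - y1 mod 19 = 17 * (10 - 16) - 1 = 11

P + Q = (16, 11)


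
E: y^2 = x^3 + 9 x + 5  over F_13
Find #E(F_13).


For each x in F_13, count y with y^2 = x^3 + 9 x + 5 mod 13:
  x = 4: RHS = 1, y in [1, 12]  -> 2 point(s)
  x = 8: RHS = 4, y in [2, 11]  -> 2 point(s)
  x = 9: RHS = 9, y in [3, 10]  -> 2 point(s)
  x = 10: RHS = 3, y in [4, 9]  -> 2 point(s)
Affine points: 8. Add the point at infinity: total = 9.

#E(F_13) = 9


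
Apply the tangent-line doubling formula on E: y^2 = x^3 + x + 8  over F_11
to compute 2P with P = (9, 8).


Doubling: s = (3 x1^2 + a) / (2 y1)
s = (3*9^2 + 1) / (2*8) mod 11 = 7
x3 = s^2 - 2 x1 mod 11 = 7^2 - 2*9 = 9
y3 = s (x1 - x3) - y1 mod 11 = 7 * (9 - 9) - 8 = 3

2P = (9, 3)


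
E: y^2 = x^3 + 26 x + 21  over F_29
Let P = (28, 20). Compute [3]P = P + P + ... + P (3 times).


k = 3 = 11_2 (binary, LSB first: 11)
Double-and-add from P = (28, 20):
  bit 0 = 1: acc = O + (28, 20) = (28, 20)
  bit 1 = 1: acc = (28, 20) + (2, 9) = (6, 25)

3P = (6, 25)


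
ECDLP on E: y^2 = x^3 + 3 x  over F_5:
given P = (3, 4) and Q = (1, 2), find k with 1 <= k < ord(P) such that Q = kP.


Enumerate multiples of P until we hit Q = (1, 2):
  1P = (3, 4)
  2P = (4, 1)
  3P = (2, 3)
  4P = (1, 3)
  5P = (0, 0)
  6P = (1, 2)
Match found at i = 6.

k = 6


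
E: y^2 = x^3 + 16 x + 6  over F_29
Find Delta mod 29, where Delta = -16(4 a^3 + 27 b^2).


4 a^3 + 27 b^2 = 4*16^3 + 27*6^2 = 16384 + 972 = 17356
Delta = -16 * (17356) = -277696
Delta mod 29 = 8

Delta = 8 (mod 29)


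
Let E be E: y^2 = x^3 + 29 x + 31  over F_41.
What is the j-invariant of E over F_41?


Delta = -16(4 a^3 + 27 b^2) mod 41 = 29
-1728 * (4 a)^3 = -1728 * (4*29)^3 mod 41 = 8
j = 8 * 29^(-1) mod 41 = 13

j = 13 (mod 41)


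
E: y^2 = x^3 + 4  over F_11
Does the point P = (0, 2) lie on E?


Check whether y^2 = x^3 + 0 x + 4 (mod 11) for (x, y) = (0, 2).
LHS: y^2 = 2^2 mod 11 = 4
RHS: x^3 + 0 x + 4 = 0^3 + 0*0 + 4 mod 11 = 4
LHS = RHS

Yes, on the curve


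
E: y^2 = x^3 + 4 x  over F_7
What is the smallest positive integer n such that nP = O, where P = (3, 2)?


Compute successive multiples of P until we hit O:
  1P = (3, 2)
  2P = (2, 4)
  3P = (6, 4)
  4P = (0, 0)
  5P = (6, 3)
  6P = (2, 3)
  7P = (3, 5)
  8P = O

ord(P) = 8


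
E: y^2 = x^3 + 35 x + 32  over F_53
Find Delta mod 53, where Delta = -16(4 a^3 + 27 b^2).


4 a^3 + 27 b^2 = 4*35^3 + 27*32^2 = 171500 + 27648 = 199148
Delta = -16 * (199148) = -3186368
Delta mod 53 = 45

Delta = 45 (mod 53)


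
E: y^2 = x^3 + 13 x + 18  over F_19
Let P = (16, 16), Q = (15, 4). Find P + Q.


P != Q, so use the chord formula.
s = (y2 - y1) / (x2 - x1) = (7) / (18) mod 19 = 12
x3 = s^2 - x1 - x2 mod 19 = 12^2 - 16 - 15 = 18
y3 = s (x1 - x3) - y1 mod 19 = 12 * (16 - 18) - 16 = 17

P + Q = (18, 17)


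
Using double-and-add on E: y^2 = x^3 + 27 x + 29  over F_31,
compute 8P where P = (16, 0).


k = 8 = 1000_2 (binary, LSB first: 0001)
Double-and-add from P = (16, 0):
  bit 0 = 0: acc unchanged = O
  bit 1 = 0: acc unchanged = O
  bit 2 = 0: acc unchanged = O
  bit 3 = 1: acc = O + O = O

8P = O


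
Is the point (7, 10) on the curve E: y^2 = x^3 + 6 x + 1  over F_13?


Check whether y^2 = x^3 + 6 x + 1 (mod 13) for (x, y) = (7, 10).
LHS: y^2 = 10^2 mod 13 = 9
RHS: x^3 + 6 x + 1 = 7^3 + 6*7 + 1 mod 13 = 9
LHS = RHS

Yes, on the curve


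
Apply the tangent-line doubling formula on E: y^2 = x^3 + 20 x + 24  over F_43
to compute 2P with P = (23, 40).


Doubling: s = (3 x1^2 + a) / (2 y1)
s = (3*23^2 + 20) / (2*40) mod 43 = 26
x3 = s^2 - 2 x1 mod 43 = 26^2 - 2*23 = 28
y3 = s (x1 - x3) - y1 mod 43 = 26 * (23 - 28) - 40 = 2

2P = (28, 2)


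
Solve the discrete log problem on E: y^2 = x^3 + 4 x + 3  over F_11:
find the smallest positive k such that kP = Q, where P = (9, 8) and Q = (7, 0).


Enumerate multiples of P until we hit Q = (7, 0):
  1P = (9, 8)
  2P = (5, 7)
  3P = (6, 1)
  4P = (10, 8)
  5P = (3, 3)
  6P = (0, 5)
  7P = (7, 0)
Match found at i = 7.

k = 7


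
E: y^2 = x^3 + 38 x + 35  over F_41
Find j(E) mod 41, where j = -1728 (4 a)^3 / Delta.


Delta = -16(4 a^3 + 27 b^2) mod 41 = 34
-1728 * (4 a)^3 = -1728 * (4*38)^3 mod 41 = 36
j = 36 * 34^(-1) mod 41 = 30

j = 30 (mod 41)


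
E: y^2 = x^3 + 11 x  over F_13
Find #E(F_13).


For each x in F_13, count y with y^2 = x^3 + 11 x + 0 mod 13:
  x = 0: RHS = 0, y in [0]  -> 1 point(s)
  x = 1: RHS = 12, y in [5, 8]  -> 2 point(s)
  x = 2: RHS = 4, y in [2, 11]  -> 2 point(s)
  x = 4: RHS = 4, y in [2, 11]  -> 2 point(s)
  x = 6: RHS = 9, y in [3, 10]  -> 2 point(s)
  x = 7: RHS = 4, y in [2, 11]  -> 2 point(s)
  x = 9: RHS = 9, y in [3, 10]  -> 2 point(s)
  x = 11: RHS = 9, y in [3, 10]  -> 2 point(s)
  x = 12: RHS = 1, y in [1, 12]  -> 2 point(s)
Affine points: 17. Add the point at infinity: total = 18.

#E(F_13) = 18


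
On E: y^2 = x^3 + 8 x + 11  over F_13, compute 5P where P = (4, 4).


k = 5 = 101_2 (binary, LSB first: 101)
Double-and-add from P = (4, 4):
  bit 0 = 1: acc = O + (4, 4) = (4, 4)
  bit 1 = 0: acc unchanged = (4, 4)
  bit 2 = 1: acc = (4, 4) + (10, 8) = (11, 0)

5P = (11, 0)


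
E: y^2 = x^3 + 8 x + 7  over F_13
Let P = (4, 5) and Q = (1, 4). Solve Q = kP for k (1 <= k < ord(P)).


Enumerate multiples of P until we hit Q = (1, 4):
  1P = (4, 5)
  2P = (1, 4)
Match found at i = 2.

k = 2


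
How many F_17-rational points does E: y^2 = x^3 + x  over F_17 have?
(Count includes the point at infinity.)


For each x in F_17, count y with y^2 = x^3 + 1 x + 0 mod 17:
  x = 0: RHS = 0, y in [0]  -> 1 point(s)
  x = 1: RHS = 2, y in [6, 11]  -> 2 point(s)
  x = 3: RHS = 13, y in [8, 9]  -> 2 point(s)
  x = 4: RHS = 0, y in [0]  -> 1 point(s)
  x = 6: RHS = 1, y in [1, 16]  -> 2 point(s)
  x = 11: RHS = 16, y in [4, 13]  -> 2 point(s)
  x = 13: RHS = 0, y in [0]  -> 1 point(s)
  x = 14: RHS = 4, y in [2, 15]  -> 2 point(s)
  x = 16: RHS = 15, y in [7, 10]  -> 2 point(s)
Affine points: 15. Add the point at infinity: total = 16.

#E(F_17) = 16


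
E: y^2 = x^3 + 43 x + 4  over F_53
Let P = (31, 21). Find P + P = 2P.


Doubling: s = (3 x1^2 + a) / (2 y1)
s = (3*31^2 + 43) / (2*21) mod 53 = 52
x3 = s^2 - 2 x1 mod 53 = 52^2 - 2*31 = 45
y3 = s (x1 - x3) - y1 mod 53 = 52 * (31 - 45) - 21 = 46

2P = (45, 46)


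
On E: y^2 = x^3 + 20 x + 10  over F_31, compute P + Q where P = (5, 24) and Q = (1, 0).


P != Q, so use the chord formula.
s = (y2 - y1) / (x2 - x1) = (7) / (27) mod 31 = 6
x3 = s^2 - x1 - x2 mod 31 = 6^2 - 5 - 1 = 30
y3 = s (x1 - x3) - y1 mod 31 = 6 * (5 - 30) - 24 = 12

P + Q = (30, 12)


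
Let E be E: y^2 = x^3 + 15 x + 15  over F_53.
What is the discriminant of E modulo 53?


4 a^3 + 27 b^2 = 4*15^3 + 27*15^2 = 13500 + 6075 = 19575
Delta = -16 * (19575) = -313200
Delta mod 53 = 30

Delta = 30 (mod 53)


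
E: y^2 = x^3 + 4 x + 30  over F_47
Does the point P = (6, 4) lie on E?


Check whether y^2 = x^3 + 4 x + 30 (mod 47) for (x, y) = (6, 4).
LHS: y^2 = 4^2 mod 47 = 16
RHS: x^3 + 4 x + 30 = 6^3 + 4*6 + 30 mod 47 = 35
LHS != RHS

No, not on the curve


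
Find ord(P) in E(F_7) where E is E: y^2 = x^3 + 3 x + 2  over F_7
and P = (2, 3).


Compute successive multiples of P until we hit O:
  1P = (2, 3)
  2P = (4, 6)
  3P = (5, 3)
  4P = (0, 4)
  5P = (0, 3)
  6P = (5, 4)
  7P = (4, 1)
  8P = (2, 4)
  ... (continuing to 9P)
  9P = O

ord(P) = 9


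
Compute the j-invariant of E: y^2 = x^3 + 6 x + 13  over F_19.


Delta = -16(4 a^3 + 27 b^2) mod 19 = 17
-1728 * (4 a)^3 = -1728 * (4*6)^3 mod 19 = 11
j = 11 * 17^(-1) mod 19 = 4

j = 4 (mod 19)


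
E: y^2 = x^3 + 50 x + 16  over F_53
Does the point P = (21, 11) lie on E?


Check whether y^2 = x^3 + 50 x + 16 (mod 53) for (x, y) = (21, 11).
LHS: y^2 = 11^2 mod 53 = 15
RHS: x^3 + 50 x + 16 = 21^3 + 50*21 + 16 mod 53 = 45
LHS != RHS

No, not on the curve


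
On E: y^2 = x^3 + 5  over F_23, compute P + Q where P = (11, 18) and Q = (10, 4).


P != Q, so use the chord formula.
s = (y2 - y1) / (x2 - x1) = (9) / (22) mod 23 = 14
x3 = s^2 - x1 - x2 mod 23 = 14^2 - 11 - 10 = 14
y3 = s (x1 - x3) - y1 mod 23 = 14 * (11 - 14) - 18 = 9

P + Q = (14, 9)


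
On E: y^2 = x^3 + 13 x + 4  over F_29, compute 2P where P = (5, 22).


k = 2 = 10_2 (binary, LSB first: 01)
Double-and-add from P = (5, 22):
  bit 0 = 0: acc unchanged = O
  bit 1 = 1: acc = O + (23, 0) = (23, 0)

2P = (23, 0)


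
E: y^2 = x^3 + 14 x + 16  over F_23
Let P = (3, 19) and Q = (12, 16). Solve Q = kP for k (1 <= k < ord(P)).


Enumerate multiples of P until we hit Q = (12, 16):
  1P = (3, 19)
  2P = (12, 7)
  3P = (20, 19)
  4P = (0, 4)
  5P = (22, 1)
  6P = (1, 13)
  7P = (5, 21)
  8P = (16, 14)
  9P = (10, 12)
  10P = (11, 12)
  11P = (13, 7)
  12P = (2, 12)
  13P = (21, 16)
  14P = (15, 6)
  15P = (14, 14)
  16P = (14, 9)
  17P = (15, 17)
  18P = (21, 7)
  19P = (2, 11)
  20P = (13, 16)
  21P = (11, 11)
  22P = (10, 11)
  23P = (16, 9)
  24P = (5, 2)
  25P = (1, 10)
  26P = (22, 22)
  27P = (0, 19)
  28P = (20, 4)
  29P = (12, 16)
Match found at i = 29.

k = 29


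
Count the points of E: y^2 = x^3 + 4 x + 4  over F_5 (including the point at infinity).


For each x in F_5, count y with y^2 = x^3 + 4 x + 4 mod 5:
  x = 0: RHS = 4, y in [2, 3]  -> 2 point(s)
  x = 1: RHS = 4, y in [2, 3]  -> 2 point(s)
  x = 2: RHS = 0, y in [0]  -> 1 point(s)
  x = 4: RHS = 4, y in [2, 3]  -> 2 point(s)
Affine points: 7. Add the point at infinity: total = 8.

#E(F_5) = 8


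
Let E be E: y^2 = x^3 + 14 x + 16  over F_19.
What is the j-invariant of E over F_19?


Delta = -16(4 a^3 + 27 b^2) mod 19 = 8
-1728 * (4 a)^3 = -1728 * (4*14)^3 mod 19 = 18
j = 18 * 8^(-1) mod 19 = 7

j = 7 (mod 19)


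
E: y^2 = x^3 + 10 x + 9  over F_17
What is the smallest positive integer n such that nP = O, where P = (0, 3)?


Compute successive multiples of P until we hit O:
  1P = (0, 3)
  2P = (16, 10)
  3P = (16, 7)
  4P = (0, 14)
  5P = O

ord(P) = 5


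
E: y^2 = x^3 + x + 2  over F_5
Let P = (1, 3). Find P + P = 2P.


Doubling: s = (3 x1^2 + a) / (2 y1)
s = (3*1^2 + 1) / (2*3) mod 5 = 4
x3 = s^2 - 2 x1 mod 5 = 4^2 - 2*1 = 4
y3 = s (x1 - x3) - y1 mod 5 = 4 * (1 - 4) - 3 = 0

2P = (4, 0)


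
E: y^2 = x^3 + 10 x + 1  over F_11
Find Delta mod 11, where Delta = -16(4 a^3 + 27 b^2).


4 a^3 + 27 b^2 = 4*10^3 + 27*1^2 = 4000 + 27 = 4027
Delta = -16 * (4027) = -64432
Delta mod 11 = 6

Delta = 6 (mod 11)


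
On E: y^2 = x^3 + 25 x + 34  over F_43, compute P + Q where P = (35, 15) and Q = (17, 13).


P != Q, so use the chord formula.
s = (y2 - y1) / (x2 - x1) = (41) / (25) mod 43 = 24
x3 = s^2 - x1 - x2 mod 43 = 24^2 - 35 - 17 = 8
y3 = s (x1 - x3) - y1 mod 43 = 24 * (35 - 8) - 15 = 31

P + Q = (8, 31)


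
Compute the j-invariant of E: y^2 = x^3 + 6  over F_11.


Delta = -16(4 a^3 + 27 b^2) mod 11 = 2
-1728 * (4 a)^3 = -1728 * (4*0)^3 mod 11 = 0
j = 0 * 2^(-1) mod 11 = 0

j = 0 (mod 11)


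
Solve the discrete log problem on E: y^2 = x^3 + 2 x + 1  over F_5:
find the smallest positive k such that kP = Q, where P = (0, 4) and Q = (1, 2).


Enumerate multiples of P until we hit Q = (1, 2):
  1P = (0, 4)
  2P = (1, 2)
Match found at i = 2.

k = 2


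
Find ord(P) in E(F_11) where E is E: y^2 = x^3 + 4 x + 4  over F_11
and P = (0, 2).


Compute successive multiples of P until we hit O:
  1P = (0, 2)
  2P = (1, 8)
  3P = (2, 8)
  4P = (7, 10)
  5P = (8, 3)
  6P = (8, 8)
  7P = (7, 1)
  8P = (2, 3)
  ... (continuing to 11P)
  11P = O

ord(P) = 11


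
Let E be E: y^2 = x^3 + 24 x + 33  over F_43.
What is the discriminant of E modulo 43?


4 a^3 + 27 b^2 = 4*24^3 + 27*33^2 = 55296 + 29403 = 84699
Delta = -16 * (84699) = -1355184
Delta mod 43 = 4

Delta = 4 (mod 43)


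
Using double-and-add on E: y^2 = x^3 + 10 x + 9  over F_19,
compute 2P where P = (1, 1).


k = 2 = 10_2 (binary, LSB first: 01)
Double-and-add from P = (1, 1):
  bit 0 = 0: acc unchanged = O
  bit 1 = 1: acc = O + (7, 17) = (7, 17)

2P = (7, 17)


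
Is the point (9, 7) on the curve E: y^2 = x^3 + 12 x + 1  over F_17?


Check whether y^2 = x^3 + 12 x + 1 (mod 17) for (x, y) = (9, 7).
LHS: y^2 = 7^2 mod 17 = 15
RHS: x^3 + 12 x + 1 = 9^3 + 12*9 + 1 mod 17 = 5
LHS != RHS

No, not on the curve


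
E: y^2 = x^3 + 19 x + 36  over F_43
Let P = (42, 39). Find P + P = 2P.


Doubling: s = (3 x1^2 + a) / (2 y1)
s = (3*42^2 + 19) / (2*39) mod 43 = 8
x3 = s^2 - 2 x1 mod 43 = 8^2 - 2*42 = 23
y3 = s (x1 - x3) - y1 mod 43 = 8 * (42 - 23) - 39 = 27

2P = (23, 27)


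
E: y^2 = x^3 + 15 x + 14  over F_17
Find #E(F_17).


For each x in F_17, count y with y^2 = x^3 + 15 x + 14 mod 17:
  x = 1: RHS = 13, y in [8, 9]  -> 2 point(s)
  x = 2: RHS = 1, y in [1, 16]  -> 2 point(s)
  x = 3: RHS = 1, y in [1, 16]  -> 2 point(s)
  x = 4: RHS = 2, y in [6, 11]  -> 2 point(s)
  x = 8: RHS = 0, y in [0]  -> 1 point(s)
  x = 10: RHS = 8, y in [5, 12]  -> 2 point(s)
  x = 12: RHS = 1, y in [1, 16]  -> 2 point(s)
  x = 13: RHS = 9, y in [3, 14]  -> 2 point(s)
  x = 16: RHS = 15, y in [7, 10]  -> 2 point(s)
Affine points: 17. Add the point at infinity: total = 18.

#E(F_17) = 18


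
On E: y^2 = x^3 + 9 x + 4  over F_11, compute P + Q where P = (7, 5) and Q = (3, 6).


P != Q, so use the chord formula.
s = (y2 - y1) / (x2 - x1) = (1) / (7) mod 11 = 8
x3 = s^2 - x1 - x2 mod 11 = 8^2 - 7 - 3 = 10
y3 = s (x1 - x3) - y1 mod 11 = 8 * (7 - 10) - 5 = 4

P + Q = (10, 4)


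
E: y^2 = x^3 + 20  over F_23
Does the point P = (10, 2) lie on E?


Check whether y^2 = x^3 + 0 x + 20 (mod 23) for (x, y) = (10, 2).
LHS: y^2 = 2^2 mod 23 = 4
RHS: x^3 + 0 x + 20 = 10^3 + 0*10 + 20 mod 23 = 8
LHS != RHS

No, not on the curve


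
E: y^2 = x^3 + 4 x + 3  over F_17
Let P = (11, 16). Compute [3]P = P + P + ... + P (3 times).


k = 3 = 11_2 (binary, LSB first: 11)
Double-and-add from P = (11, 16):
  bit 0 = 1: acc = O + (11, 16) = (11, 16)
  bit 1 = 1: acc = (11, 16) + (3, 12) = (16, 7)

3P = (16, 7)


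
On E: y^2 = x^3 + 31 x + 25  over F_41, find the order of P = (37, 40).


Compute successive multiples of P until we hit O:
  1P = (37, 40)
  2P = (0, 36)
  3P = (5, 10)
  4P = (1, 4)
  5P = (4, 34)
  6P = (39, 23)
  7P = (27, 39)
  8P = (34, 30)
  ... (continuing to 47P)
  47P = O

ord(P) = 47


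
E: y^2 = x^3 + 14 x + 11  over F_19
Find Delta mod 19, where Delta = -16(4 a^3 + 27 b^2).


4 a^3 + 27 b^2 = 4*14^3 + 27*11^2 = 10976 + 3267 = 14243
Delta = -16 * (14243) = -227888
Delta mod 19 = 17

Delta = 17 (mod 19)


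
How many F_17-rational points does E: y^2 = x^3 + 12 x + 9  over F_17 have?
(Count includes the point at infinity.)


For each x in F_17, count y with y^2 = x^3 + 12 x + 9 mod 17:
  x = 0: RHS = 9, y in [3, 14]  -> 2 point(s)
  x = 3: RHS = 4, y in [2, 15]  -> 2 point(s)
  x = 4: RHS = 2, y in [6, 11]  -> 2 point(s)
  x = 6: RHS = 8, y in [5, 12]  -> 2 point(s)
  x = 9: RHS = 13, y in [8, 9]  -> 2 point(s)
  x = 13: RHS = 16, y in [4, 13]  -> 2 point(s)
  x = 16: RHS = 13, y in [8, 9]  -> 2 point(s)
Affine points: 14. Add the point at infinity: total = 15.

#E(F_17) = 15


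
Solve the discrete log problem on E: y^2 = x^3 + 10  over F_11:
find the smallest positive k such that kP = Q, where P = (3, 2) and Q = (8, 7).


Enumerate multiples of P until we hit Q = (8, 7):
  1P = (3, 2)
  2P = (10, 3)
  3P = (7, 10)
  4P = (5, 5)
  5P = (8, 7)
Match found at i = 5.

k = 5


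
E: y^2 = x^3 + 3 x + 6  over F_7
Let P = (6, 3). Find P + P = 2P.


Doubling: s = (3 x1^2 + a) / (2 y1)
s = (3*6^2 + 3) / (2*3) mod 7 = 1
x3 = s^2 - 2 x1 mod 7 = 1^2 - 2*6 = 3
y3 = s (x1 - x3) - y1 mod 7 = 1 * (6 - 3) - 3 = 0

2P = (3, 0)


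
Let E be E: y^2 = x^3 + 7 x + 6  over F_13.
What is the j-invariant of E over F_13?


Delta = -16(4 a^3 + 27 b^2) mod 13 = 1
-1728 * (4 a)^3 = -1728 * (4*7)^3 mod 13 = 8
j = 8 * 1^(-1) mod 13 = 8

j = 8 (mod 13)


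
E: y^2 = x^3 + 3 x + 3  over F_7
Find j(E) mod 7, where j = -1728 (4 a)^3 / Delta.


Delta = -16(4 a^3 + 27 b^2) mod 7 = 5
-1728 * (4 a)^3 = -1728 * (4*3)^3 mod 7 = 6
j = 6 * 5^(-1) mod 7 = 4

j = 4 (mod 7)


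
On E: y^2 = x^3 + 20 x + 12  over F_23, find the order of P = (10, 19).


Compute successive multiples of P until we hit O:
  1P = (10, 19)
  2P = (16, 14)
  3P = (6, 16)
  4P = (9, 22)
  5P = (13, 13)
  6P = (4, 15)
  7P = (12, 18)
  8P = (7, 14)
  ... (continuing to 22P)
  22P = O

ord(P) = 22


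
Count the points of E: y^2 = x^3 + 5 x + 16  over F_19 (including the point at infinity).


For each x in F_19, count y with y^2 = x^3 + 5 x + 16 mod 19:
  x = 0: RHS = 16, y in [4, 15]  -> 2 point(s)
  x = 3: RHS = 1, y in [1, 18]  -> 2 point(s)
  x = 4: RHS = 5, y in [9, 10]  -> 2 point(s)
  x = 8: RHS = 17, y in [6, 13]  -> 2 point(s)
  x = 9: RHS = 11, y in [7, 12]  -> 2 point(s)
  x = 13: RHS = 17, y in [6, 13]  -> 2 point(s)
  x = 17: RHS = 17, y in [6, 13]  -> 2 point(s)
Affine points: 14. Add the point at infinity: total = 15.

#E(F_19) = 15


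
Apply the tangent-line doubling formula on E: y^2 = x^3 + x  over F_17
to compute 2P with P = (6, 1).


Doubling: s = (3 x1^2 + a) / (2 y1)
s = (3*6^2 + 1) / (2*1) mod 17 = 12
x3 = s^2 - 2 x1 mod 17 = 12^2 - 2*6 = 13
y3 = s (x1 - x3) - y1 mod 17 = 12 * (6 - 13) - 1 = 0

2P = (13, 0)


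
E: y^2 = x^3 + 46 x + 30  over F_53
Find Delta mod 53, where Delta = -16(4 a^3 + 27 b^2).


4 a^3 + 27 b^2 = 4*46^3 + 27*30^2 = 389344 + 24300 = 413644
Delta = -16 * (413644) = -6618304
Delta mod 53 = 18

Delta = 18 (mod 53)


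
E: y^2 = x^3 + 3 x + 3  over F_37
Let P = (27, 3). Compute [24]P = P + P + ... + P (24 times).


k = 24 = 11000_2 (binary, LSB first: 00011)
Double-and-add from P = (27, 3):
  bit 0 = 0: acc unchanged = O
  bit 1 = 0: acc unchanged = O
  bit 2 = 0: acc unchanged = O
  bit 3 = 1: acc = O + (12, 19) = (12, 19)
  bit 4 = 1: acc = (12, 19) + (20, 16) = (30, 34)

24P = (30, 34)


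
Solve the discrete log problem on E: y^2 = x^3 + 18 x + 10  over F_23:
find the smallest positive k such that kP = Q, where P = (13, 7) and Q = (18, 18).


Enumerate multiples of P until we hit Q = (18, 18):
  1P = (13, 7)
  2P = (6, 14)
  3P = (5, 8)
  4P = (14, 19)
  5P = (2, 10)
  6P = (21, 14)
  7P = (16, 22)
  8P = (19, 9)
  9P = (9, 2)
  10P = (4, 10)
  11P = (1, 12)
  12P = (17, 10)
  13P = (18, 18)
Match found at i = 13.

k = 13


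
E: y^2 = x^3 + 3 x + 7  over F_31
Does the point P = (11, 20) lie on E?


Check whether y^2 = x^3 + 3 x + 7 (mod 31) for (x, y) = (11, 20).
LHS: y^2 = 20^2 mod 31 = 28
RHS: x^3 + 3 x + 7 = 11^3 + 3*11 + 7 mod 31 = 7
LHS != RHS

No, not on the curve


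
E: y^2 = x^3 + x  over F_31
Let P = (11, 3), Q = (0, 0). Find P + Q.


P != Q, so use the chord formula.
s = (y2 - y1) / (x2 - x1) = (28) / (20) mod 31 = 20
x3 = s^2 - x1 - x2 mod 31 = 20^2 - 11 - 0 = 17
y3 = s (x1 - x3) - y1 mod 31 = 20 * (11 - 17) - 3 = 1

P + Q = (17, 1)


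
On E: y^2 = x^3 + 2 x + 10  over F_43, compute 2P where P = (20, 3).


Doubling: s = (3 x1^2 + a) / (2 y1)
s = (3*20^2 + 2) / (2*3) mod 43 = 14
x3 = s^2 - 2 x1 mod 43 = 14^2 - 2*20 = 27
y3 = s (x1 - x3) - y1 mod 43 = 14 * (20 - 27) - 3 = 28

2P = (27, 28)


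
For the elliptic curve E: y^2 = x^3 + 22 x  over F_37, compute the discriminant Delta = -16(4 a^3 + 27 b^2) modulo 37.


4 a^3 + 27 b^2 = 4*22^3 + 27*0^2 = 42592 + 0 = 42592
Delta = -16 * (42592) = -681472
Delta mod 37 = 31

Delta = 31 (mod 37)


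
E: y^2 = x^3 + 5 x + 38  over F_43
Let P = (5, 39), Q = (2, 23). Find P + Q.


P != Q, so use the chord formula.
s = (y2 - y1) / (x2 - x1) = (27) / (40) mod 43 = 34
x3 = s^2 - x1 - x2 mod 43 = 34^2 - 5 - 2 = 31
y3 = s (x1 - x3) - y1 mod 43 = 34 * (5 - 31) - 39 = 23

P + Q = (31, 23)


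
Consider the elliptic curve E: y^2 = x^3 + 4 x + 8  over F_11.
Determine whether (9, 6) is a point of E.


Check whether y^2 = x^3 + 4 x + 8 (mod 11) for (x, y) = (9, 6).
LHS: y^2 = 6^2 mod 11 = 3
RHS: x^3 + 4 x + 8 = 9^3 + 4*9 + 8 mod 11 = 3
LHS = RHS

Yes, on the curve


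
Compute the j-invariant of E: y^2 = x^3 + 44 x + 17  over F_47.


Delta = -16(4 a^3 + 27 b^2) mod 47 = 20
-1728 * (4 a)^3 = -1728 * (4*44)^3 mod 47 = 27
j = 27 * 20^(-1) mod 47 = 46

j = 46 (mod 47)


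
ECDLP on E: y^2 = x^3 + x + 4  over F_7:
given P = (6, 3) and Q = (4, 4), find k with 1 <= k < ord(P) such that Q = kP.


Enumerate multiples of P until we hit Q = (4, 4):
  1P = (6, 3)
  2P = (4, 3)
  3P = (4, 4)
Match found at i = 3.

k = 3


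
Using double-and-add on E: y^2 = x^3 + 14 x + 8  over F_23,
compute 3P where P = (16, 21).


k = 3 = 11_2 (binary, LSB first: 11)
Double-and-add from P = (16, 21):
  bit 0 = 1: acc = O + (16, 21) = (16, 21)
  bit 1 = 1: acc = (16, 21) + (14, 2) = (20, 10)

3P = (20, 10)


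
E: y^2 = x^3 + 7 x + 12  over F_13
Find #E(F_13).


For each x in F_13, count y with y^2 = x^3 + 7 x + 12 mod 13:
  x = 0: RHS = 12, y in [5, 8]  -> 2 point(s)
  x = 4: RHS = 0, y in [0]  -> 1 point(s)
  x = 5: RHS = 3, y in [4, 9]  -> 2 point(s)
  x = 6: RHS = 10, y in [6, 7]  -> 2 point(s)
  x = 7: RHS = 1, y in [1, 12]  -> 2 point(s)
  x = 10: RHS = 3, y in [4, 9]  -> 2 point(s)
  x = 11: RHS = 3, y in [4, 9]  -> 2 point(s)
  x = 12: RHS = 4, y in [2, 11]  -> 2 point(s)
Affine points: 15. Add the point at infinity: total = 16.

#E(F_13) = 16


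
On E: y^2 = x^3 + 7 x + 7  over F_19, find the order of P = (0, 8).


Compute successive multiples of P until we hit O:
  1P = (0, 8)
  2P = (16, 4)
  3P = (9, 18)
  4P = (11, 3)
  5P = (17, 17)
  6P = (8, 9)
  7P = (3, 13)
  8P = (4, 17)
  ... (continuing to 18P)
  18P = O

ord(P) = 18


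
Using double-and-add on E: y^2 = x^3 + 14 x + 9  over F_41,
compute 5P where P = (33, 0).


k = 5 = 101_2 (binary, LSB first: 101)
Double-and-add from P = (33, 0):
  bit 0 = 1: acc = O + (33, 0) = (33, 0)
  bit 1 = 0: acc unchanged = (33, 0)
  bit 2 = 1: acc = (33, 0) + O = (33, 0)

5P = (33, 0)


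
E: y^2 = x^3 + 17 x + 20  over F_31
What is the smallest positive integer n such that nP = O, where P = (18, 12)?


Compute successive multiples of P until we hit O:
  1P = (18, 12)
  2P = (11, 22)
  3P = (11, 9)
  4P = (18, 19)
  5P = O

ord(P) = 5


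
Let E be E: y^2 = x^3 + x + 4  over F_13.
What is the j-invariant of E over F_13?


Delta = -16(4 a^3 + 27 b^2) mod 13 = 5
-1728 * (4 a)^3 = -1728 * (4*1)^3 mod 13 = 12
j = 12 * 5^(-1) mod 13 = 5

j = 5 (mod 13)


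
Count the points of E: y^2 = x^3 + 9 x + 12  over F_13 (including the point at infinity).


For each x in F_13, count y with y^2 = x^3 + 9 x + 12 mod 13:
  x = 0: RHS = 12, y in [5, 8]  -> 2 point(s)
  x = 1: RHS = 9, y in [3, 10]  -> 2 point(s)
  x = 2: RHS = 12, y in [5, 8]  -> 2 point(s)
  x = 3: RHS = 1, y in [1, 12]  -> 2 point(s)
  x = 5: RHS = 0, y in [0]  -> 1 point(s)
  x = 6: RHS = 9, y in [3, 10]  -> 2 point(s)
  x = 9: RHS = 3, y in [4, 9]  -> 2 point(s)
  x = 10: RHS = 10, y in [6, 7]  -> 2 point(s)
  x = 11: RHS = 12, y in [5, 8]  -> 2 point(s)
Affine points: 17. Add the point at infinity: total = 18.

#E(F_13) = 18


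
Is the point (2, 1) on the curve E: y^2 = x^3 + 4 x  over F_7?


Check whether y^2 = x^3 + 4 x + 0 (mod 7) for (x, y) = (2, 1).
LHS: y^2 = 1^2 mod 7 = 1
RHS: x^3 + 4 x + 0 = 2^3 + 4*2 + 0 mod 7 = 2
LHS != RHS

No, not on the curve


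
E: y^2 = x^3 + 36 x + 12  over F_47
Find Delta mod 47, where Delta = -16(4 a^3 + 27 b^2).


4 a^3 + 27 b^2 = 4*36^3 + 27*12^2 = 186624 + 3888 = 190512
Delta = -16 * (190512) = -3048192
Delta mod 47 = 40

Delta = 40 (mod 47)


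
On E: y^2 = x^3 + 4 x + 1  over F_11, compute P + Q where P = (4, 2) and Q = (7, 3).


P != Q, so use the chord formula.
s = (y2 - y1) / (x2 - x1) = (1) / (3) mod 11 = 4
x3 = s^2 - x1 - x2 mod 11 = 4^2 - 4 - 7 = 5
y3 = s (x1 - x3) - y1 mod 11 = 4 * (4 - 5) - 2 = 5

P + Q = (5, 5)


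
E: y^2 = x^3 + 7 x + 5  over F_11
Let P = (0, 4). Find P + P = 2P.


Doubling: s = (3 x1^2 + a) / (2 y1)
s = (3*0^2 + 7) / (2*4) mod 11 = 5
x3 = s^2 - 2 x1 mod 11 = 5^2 - 2*0 = 3
y3 = s (x1 - x3) - y1 mod 11 = 5 * (0 - 3) - 4 = 3

2P = (3, 3)


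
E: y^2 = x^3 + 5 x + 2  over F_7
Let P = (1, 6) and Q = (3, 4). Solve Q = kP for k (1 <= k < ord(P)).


Enumerate multiples of P until we hit Q = (3, 4):
  1P = (1, 6)
  2P = (0, 4)
  3P = (3, 4)
Match found at i = 3.

k = 3


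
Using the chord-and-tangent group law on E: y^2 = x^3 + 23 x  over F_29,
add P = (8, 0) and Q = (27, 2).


P != Q, so use the chord formula.
s = (y2 - y1) / (x2 - x1) = (2) / (19) mod 29 = 23
x3 = s^2 - x1 - x2 mod 29 = 23^2 - 8 - 27 = 1
y3 = s (x1 - x3) - y1 mod 29 = 23 * (8 - 1) - 0 = 16

P + Q = (1, 16)


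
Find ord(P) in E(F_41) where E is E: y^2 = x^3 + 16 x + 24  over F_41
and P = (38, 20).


Compute successive multiples of P until we hit O:
  1P = (38, 20)
  2P = (10, 6)
  3P = (24, 28)
  4P = (22, 6)
  5P = (17, 24)
  6P = (9, 35)
  7P = (34, 26)
  8P = (2, 8)
  ... (continuing to 21P)
  21P = O

ord(P) = 21


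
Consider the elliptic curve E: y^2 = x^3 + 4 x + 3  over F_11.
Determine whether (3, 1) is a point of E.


Check whether y^2 = x^3 + 4 x + 3 (mod 11) for (x, y) = (3, 1).
LHS: y^2 = 1^2 mod 11 = 1
RHS: x^3 + 4 x + 3 = 3^3 + 4*3 + 3 mod 11 = 9
LHS != RHS

No, not on the curve


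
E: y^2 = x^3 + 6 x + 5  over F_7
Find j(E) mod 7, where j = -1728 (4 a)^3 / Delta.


Delta = -16(4 a^3 + 27 b^2) mod 7 = 2
-1728 * (4 a)^3 = -1728 * (4*6)^3 mod 7 = 6
j = 6 * 2^(-1) mod 7 = 3

j = 3 (mod 7)


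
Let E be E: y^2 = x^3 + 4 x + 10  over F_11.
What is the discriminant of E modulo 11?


4 a^3 + 27 b^2 = 4*4^3 + 27*10^2 = 256 + 2700 = 2956
Delta = -16 * (2956) = -47296
Delta mod 11 = 4

Delta = 4 (mod 11)


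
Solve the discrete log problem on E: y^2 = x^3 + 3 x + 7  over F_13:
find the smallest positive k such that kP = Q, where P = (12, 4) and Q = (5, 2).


Enumerate multiples of P until we hit Q = (5, 2):
  1P = (12, 4)
  2P = (5, 11)
  3P = (10, 7)
  4P = (3, 2)
  5P = (8, 7)
  6P = (9, 10)
  7P = (9, 3)
  8P = (8, 6)
  9P = (3, 11)
  10P = (10, 6)
  11P = (5, 2)
Match found at i = 11.

k = 11


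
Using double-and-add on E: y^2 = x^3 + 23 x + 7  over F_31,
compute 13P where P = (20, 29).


k = 13 = 1101_2 (binary, LSB first: 1011)
Double-and-add from P = (20, 29):
  bit 0 = 1: acc = O + (20, 29) = (20, 29)
  bit 1 = 0: acc unchanged = (20, 29)
  bit 2 = 1: acc = (20, 29) + (17, 17) = (10, 11)
  bit 3 = 1: acc = (10, 11) + (6, 12) = (17, 14)

13P = (17, 14)


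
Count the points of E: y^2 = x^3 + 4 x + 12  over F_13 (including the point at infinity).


For each x in F_13, count y with y^2 = x^3 + 4 x + 12 mod 13:
  x = 0: RHS = 12, y in [5, 8]  -> 2 point(s)
  x = 1: RHS = 4, y in [2, 11]  -> 2 point(s)
  x = 3: RHS = 12, y in [5, 8]  -> 2 point(s)
  x = 4: RHS = 1, y in [1, 12]  -> 2 point(s)
  x = 5: RHS = 1, y in [1, 12]  -> 2 point(s)
  x = 8: RHS = 10, y in [6, 7]  -> 2 point(s)
  x = 9: RHS = 10, y in [6, 7]  -> 2 point(s)
  x = 10: RHS = 12, y in [5, 8]  -> 2 point(s)
  x = 11: RHS = 9, y in [3, 10]  -> 2 point(s)
Affine points: 18. Add the point at infinity: total = 19.

#E(F_13) = 19


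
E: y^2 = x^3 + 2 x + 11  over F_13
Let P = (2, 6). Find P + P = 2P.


Doubling: s = (3 x1^2 + a) / (2 y1)
s = (3*2^2 + 2) / (2*6) mod 13 = 12
x3 = s^2 - 2 x1 mod 13 = 12^2 - 2*2 = 10
y3 = s (x1 - x3) - y1 mod 13 = 12 * (2 - 10) - 6 = 2

2P = (10, 2)


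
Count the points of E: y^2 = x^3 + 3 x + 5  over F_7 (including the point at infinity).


For each x in F_7, count y with y^2 = x^3 + 3 x + 5 mod 7:
  x = 1: RHS = 2, y in [3, 4]  -> 2 point(s)
  x = 4: RHS = 4, y in [2, 5]  -> 2 point(s)
  x = 6: RHS = 1, y in [1, 6]  -> 2 point(s)
Affine points: 6. Add the point at infinity: total = 7.

#E(F_7) = 7


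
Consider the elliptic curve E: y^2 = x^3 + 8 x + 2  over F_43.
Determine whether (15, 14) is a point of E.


Check whether y^2 = x^3 + 8 x + 2 (mod 43) for (x, y) = (15, 14).
LHS: y^2 = 14^2 mod 43 = 24
RHS: x^3 + 8 x + 2 = 15^3 + 8*15 + 2 mod 43 = 14
LHS != RHS

No, not on the curve


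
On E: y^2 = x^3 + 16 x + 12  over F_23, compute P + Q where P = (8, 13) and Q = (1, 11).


P != Q, so use the chord formula.
s = (y2 - y1) / (x2 - x1) = (21) / (16) mod 23 = 20
x3 = s^2 - x1 - x2 mod 23 = 20^2 - 8 - 1 = 0
y3 = s (x1 - x3) - y1 mod 23 = 20 * (8 - 0) - 13 = 9

P + Q = (0, 9)


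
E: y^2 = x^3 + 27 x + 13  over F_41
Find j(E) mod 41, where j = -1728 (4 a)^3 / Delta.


Delta = -16(4 a^3 + 27 b^2) mod 41 = 26
-1728 * (4 a)^3 = -1728 * (4*27)^3 mod 41 = 37
j = 37 * 26^(-1) mod 41 = 3

j = 3 (mod 41)


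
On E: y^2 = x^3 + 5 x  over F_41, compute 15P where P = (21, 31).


k = 15 = 1111_2 (binary, LSB first: 1111)
Double-and-add from P = (21, 31):
  bit 0 = 1: acc = O + (21, 31) = (21, 31)
  bit 1 = 1: acc = (21, 31) + (39, 8) = (23, 8)
  bit 2 = 1: acc = (23, 8) + (37, 30) = (32, 13)
  bit 3 = 1: acc = (32, 13) + (31, 4) = (18, 31)

15P = (18, 31)


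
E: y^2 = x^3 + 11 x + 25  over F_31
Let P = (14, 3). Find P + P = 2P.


Doubling: s = (3 x1^2 + a) / (2 y1)
s = (3*14^2 + 11) / (2*3) mod 31 = 12
x3 = s^2 - 2 x1 mod 31 = 12^2 - 2*14 = 23
y3 = s (x1 - x3) - y1 mod 31 = 12 * (14 - 23) - 3 = 13

2P = (23, 13)


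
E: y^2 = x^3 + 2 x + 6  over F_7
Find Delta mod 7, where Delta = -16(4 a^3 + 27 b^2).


4 a^3 + 27 b^2 = 4*2^3 + 27*6^2 = 32 + 972 = 1004
Delta = -16 * (1004) = -16064
Delta mod 7 = 1

Delta = 1 (mod 7)


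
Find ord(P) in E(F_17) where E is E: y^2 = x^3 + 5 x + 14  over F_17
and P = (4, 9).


Compute successive multiples of P until we hit O:
  1P = (4, 9)
  2P = (13, 7)
  3P = (16, 5)
  4P = (16, 12)
  5P = (13, 10)
  6P = (4, 8)
  7P = O

ord(P) = 7


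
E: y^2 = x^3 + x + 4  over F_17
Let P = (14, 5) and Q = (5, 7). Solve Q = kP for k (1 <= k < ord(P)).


Enumerate multiples of P until we hit Q = (5, 7):
  1P = (14, 5)
  2P = (5, 10)
  3P = (13, 2)
  4P = (16, 6)
  5P = (0, 2)
  6P = (4, 2)
  7P = (3, 0)
  8P = (4, 15)
  9P = (0, 15)
  10P = (16, 11)
  11P = (13, 15)
  12P = (5, 7)
Match found at i = 12.

k = 12


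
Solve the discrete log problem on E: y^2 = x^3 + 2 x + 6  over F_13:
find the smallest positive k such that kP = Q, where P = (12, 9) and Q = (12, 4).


Enumerate multiples of P until we hit Q = (12, 4):
  1P = (12, 9)
  2P = (3, 0)
  3P = (12, 4)
Match found at i = 3.

k = 3


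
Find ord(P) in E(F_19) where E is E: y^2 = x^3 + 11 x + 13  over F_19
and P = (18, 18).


Compute successive multiples of P until we hit O:
  1P = (18, 18)
  2P = (13, 4)
  3P = (8, 10)
  4P = (2, 10)
  5P = (4, 8)
  6P = (1, 5)
  7P = (9, 9)
  8P = (12, 7)
  ... (continuing to 22P)
  22P = O

ord(P) = 22


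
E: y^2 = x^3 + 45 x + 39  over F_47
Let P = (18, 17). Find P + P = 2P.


Doubling: s = (3 x1^2 + a) / (2 y1)
s = (3*18^2 + 45) / (2*17) mod 47 = 23
x3 = s^2 - 2 x1 mod 47 = 23^2 - 2*18 = 23
y3 = s (x1 - x3) - y1 mod 47 = 23 * (18 - 23) - 17 = 9

2P = (23, 9)


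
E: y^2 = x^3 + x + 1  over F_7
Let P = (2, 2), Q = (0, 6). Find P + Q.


P != Q, so use the chord formula.
s = (y2 - y1) / (x2 - x1) = (4) / (5) mod 7 = 5
x3 = s^2 - x1 - x2 mod 7 = 5^2 - 2 - 0 = 2
y3 = s (x1 - x3) - y1 mod 7 = 5 * (2 - 2) - 2 = 5

P + Q = (2, 5)


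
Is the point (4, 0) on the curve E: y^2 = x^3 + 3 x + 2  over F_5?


Check whether y^2 = x^3 + 3 x + 2 (mod 5) for (x, y) = (4, 0).
LHS: y^2 = 0^2 mod 5 = 0
RHS: x^3 + 3 x + 2 = 4^3 + 3*4 + 2 mod 5 = 3
LHS != RHS

No, not on the curve


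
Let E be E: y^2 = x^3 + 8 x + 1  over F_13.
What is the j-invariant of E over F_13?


Delta = -16(4 a^3 + 27 b^2) mod 13 = 2
-1728 * (4 a)^3 = -1728 * (4*8)^3 mod 13 = 8
j = 8 * 2^(-1) mod 13 = 4

j = 4 (mod 13)


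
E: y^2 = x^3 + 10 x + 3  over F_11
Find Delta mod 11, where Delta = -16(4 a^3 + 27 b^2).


4 a^3 + 27 b^2 = 4*10^3 + 27*3^2 = 4000 + 243 = 4243
Delta = -16 * (4243) = -67888
Delta mod 11 = 4

Delta = 4 (mod 11)


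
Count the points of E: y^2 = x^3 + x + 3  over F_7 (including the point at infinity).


For each x in F_7, count y with y^2 = x^3 + 1 x + 3 mod 7:
  x = 4: RHS = 1, y in [1, 6]  -> 2 point(s)
  x = 5: RHS = 0, y in [0]  -> 1 point(s)
  x = 6: RHS = 1, y in [1, 6]  -> 2 point(s)
Affine points: 5. Add the point at infinity: total = 6.

#E(F_7) = 6


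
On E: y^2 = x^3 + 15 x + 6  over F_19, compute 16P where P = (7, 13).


k = 16 = 10000_2 (binary, LSB first: 00001)
Double-and-add from P = (7, 13):
  bit 0 = 0: acc unchanged = O
  bit 1 = 0: acc unchanged = O
  bit 2 = 0: acc unchanged = O
  bit 3 = 0: acc unchanged = O
  bit 4 = 1: acc = O + (11, 1) = (11, 1)

16P = (11, 1)


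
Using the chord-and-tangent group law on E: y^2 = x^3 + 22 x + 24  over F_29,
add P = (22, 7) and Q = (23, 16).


P != Q, so use the chord formula.
s = (y2 - y1) / (x2 - x1) = (9) / (1) mod 29 = 9
x3 = s^2 - x1 - x2 mod 29 = 9^2 - 22 - 23 = 7
y3 = s (x1 - x3) - y1 mod 29 = 9 * (22 - 7) - 7 = 12

P + Q = (7, 12)


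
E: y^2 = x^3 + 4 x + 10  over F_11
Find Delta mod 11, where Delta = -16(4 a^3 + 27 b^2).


4 a^3 + 27 b^2 = 4*4^3 + 27*10^2 = 256 + 2700 = 2956
Delta = -16 * (2956) = -47296
Delta mod 11 = 4

Delta = 4 (mod 11)


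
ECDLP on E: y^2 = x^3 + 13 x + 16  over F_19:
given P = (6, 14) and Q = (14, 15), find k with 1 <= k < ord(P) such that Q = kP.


Enumerate multiples of P until we hit Q = (14, 15):
  1P = (6, 14)
  2P = (13, 8)
  3P = (5, 15)
  4P = (9, 8)
  5P = (8, 9)
  6P = (16, 11)
  7P = (14, 15)
Match found at i = 7.

k = 7


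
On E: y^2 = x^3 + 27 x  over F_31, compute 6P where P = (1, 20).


k = 6 = 110_2 (binary, LSB first: 011)
Double-and-add from P = (1, 20):
  bit 0 = 0: acc unchanged = O
  bit 1 = 1: acc = O + (16, 23) = (16, 23)
  bit 2 = 1: acc = (16, 23) + (18, 26) = (7, 6)

6P = (7, 6)


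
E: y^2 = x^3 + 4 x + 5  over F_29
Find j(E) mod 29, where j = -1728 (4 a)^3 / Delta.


Delta = -16(4 a^3 + 27 b^2) mod 29 = 10
-1728 * (4 a)^3 = -1728 * (4*4)^3 mod 29 = 26
j = 26 * 10^(-1) mod 29 = 20

j = 20 (mod 29)


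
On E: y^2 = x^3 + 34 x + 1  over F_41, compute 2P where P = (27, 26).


Doubling: s = (3 x1^2 + a) / (2 y1)
s = (3*27^2 + 34) / (2*26) mod 41 = 23
x3 = s^2 - 2 x1 mod 41 = 23^2 - 2*27 = 24
y3 = s (x1 - x3) - y1 mod 41 = 23 * (27 - 24) - 26 = 2

2P = (24, 2)


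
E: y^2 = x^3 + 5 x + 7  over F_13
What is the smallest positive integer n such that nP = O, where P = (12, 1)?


Compute successive multiples of P until we hit O:
  1P = (12, 1)
  2P = (5, 1)
  3P = (9, 12)
  4P = (4, 0)
  5P = (9, 1)
  6P = (5, 12)
  7P = (12, 12)
  8P = O

ord(P) = 8


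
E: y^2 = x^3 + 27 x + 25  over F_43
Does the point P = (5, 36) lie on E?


Check whether y^2 = x^3 + 27 x + 25 (mod 43) for (x, y) = (5, 36).
LHS: y^2 = 36^2 mod 43 = 6
RHS: x^3 + 27 x + 25 = 5^3 + 27*5 + 25 mod 43 = 27
LHS != RHS

No, not on the curve


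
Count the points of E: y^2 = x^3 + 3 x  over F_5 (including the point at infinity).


For each x in F_5, count y with y^2 = x^3 + 3 x + 0 mod 5:
  x = 0: RHS = 0, y in [0]  -> 1 point(s)
  x = 1: RHS = 4, y in [2, 3]  -> 2 point(s)
  x = 2: RHS = 4, y in [2, 3]  -> 2 point(s)
  x = 3: RHS = 1, y in [1, 4]  -> 2 point(s)
  x = 4: RHS = 1, y in [1, 4]  -> 2 point(s)
Affine points: 9. Add the point at infinity: total = 10.

#E(F_5) = 10


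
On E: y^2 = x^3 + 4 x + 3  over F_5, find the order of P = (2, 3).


Compute successive multiples of P until we hit O:
  1P = (2, 3)
  2P = (2, 2)
  3P = O

ord(P) = 3


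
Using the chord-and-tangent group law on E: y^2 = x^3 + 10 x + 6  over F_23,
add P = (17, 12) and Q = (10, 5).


P != Q, so use the chord formula.
s = (y2 - y1) / (x2 - x1) = (16) / (16) mod 23 = 1
x3 = s^2 - x1 - x2 mod 23 = 1^2 - 17 - 10 = 20
y3 = s (x1 - x3) - y1 mod 23 = 1 * (17 - 20) - 12 = 8

P + Q = (20, 8)


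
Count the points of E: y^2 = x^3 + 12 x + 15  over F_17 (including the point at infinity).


For each x in F_17, count y with y^2 = x^3 + 12 x + 15 mod 17:
  x = 0: RHS = 15, y in [7, 10]  -> 2 point(s)
  x = 2: RHS = 13, y in [8, 9]  -> 2 point(s)
  x = 4: RHS = 8, y in [5, 12]  -> 2 point(s)
  x = 5: RHS = 13, y in [8, 9]  -> 2 point(s)
  x = 7: RHS = 0, y in [0]  -> 1 point(s)
  x = 9: RHS = 2, y in [6, 11]  -> 2 point(s)
  x = 10: RHS = 13, y in [8, 9]  -> 2 point(s)
  x = 11: RHS = 16, y in [4, 13]  -> 2 point(s)
  x = 12: RHS = 0, y in [0]  -> 1 point(s)
  x = 15: RHS = 0, y in [0]  -> 1 point(s)
  x = 16: RHS = 2, y in [6, 11]  -> 2 point(s)
Affine points: 19. Add the point at infinity: total = 20.

#E(F_17) = 20
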